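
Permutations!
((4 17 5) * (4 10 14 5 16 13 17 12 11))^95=((4 12 11)(5 10 14)(13 17 16))^95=(4 11 12)(5 14 10)(13 16 17)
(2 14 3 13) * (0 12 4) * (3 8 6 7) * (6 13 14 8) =(0 12 4)(2 8 13)(3 14 6 7) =[12, 1, 8, 14, 0, 5, 7, 3, 13, 9, 10, 11, 4, 2, 6]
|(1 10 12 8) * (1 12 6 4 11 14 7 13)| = 8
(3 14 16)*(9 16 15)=(3 14 15 9 16)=[0, 1, 2, 14, 4, 5, 6, 7, 8, 16, 10, 11, 12, 13, 15, 9, 3]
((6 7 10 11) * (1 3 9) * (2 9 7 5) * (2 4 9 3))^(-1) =(1 9 4 5 6 11 10 7 3 2)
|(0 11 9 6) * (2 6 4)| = |(0 11 9 4 2 6)| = 6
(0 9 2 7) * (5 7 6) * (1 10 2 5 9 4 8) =(0 4 8 1 10 2 6 9 5 7) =[4, 10, 6, 3, 8, 7, 9, 0, 1, 5, 2]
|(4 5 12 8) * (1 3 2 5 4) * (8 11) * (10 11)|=8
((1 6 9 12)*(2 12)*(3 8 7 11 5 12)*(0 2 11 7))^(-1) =(0 8 3 2)(1 12 5 11 9 6)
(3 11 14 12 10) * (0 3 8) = [3, 1, 2, 11, 4, 5, 6, 7, 0, 9, 8, 14, 10, 13, 12] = (0 3 11 14 12 10 8)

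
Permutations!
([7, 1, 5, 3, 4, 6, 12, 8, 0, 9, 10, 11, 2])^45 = [0, 1, 5, 3, 4, 6, 12, 7, 8, 9, 10, 11, 2]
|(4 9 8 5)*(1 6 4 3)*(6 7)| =|(1 7 6 4 9 8 5 3)| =8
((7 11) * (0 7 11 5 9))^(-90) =((11)(0 7 5 9))^(-90) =(11)(0 5)(7 9)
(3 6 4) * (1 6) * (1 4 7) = [0, 6, 2, 4, 3, 5, 7, 1] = (1 6 7)(3 4)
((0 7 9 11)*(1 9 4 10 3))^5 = ((0 7 4 10 3 1 9 11))^5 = (0 1 4 11 3 7 9 10)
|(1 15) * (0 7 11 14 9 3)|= |(0 7 11 14 9 3)(1 15)|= 6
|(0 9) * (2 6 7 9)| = |(0 2 6 7 9)| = 5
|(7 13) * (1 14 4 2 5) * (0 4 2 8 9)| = 4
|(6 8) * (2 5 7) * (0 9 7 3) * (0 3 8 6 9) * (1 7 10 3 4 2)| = 14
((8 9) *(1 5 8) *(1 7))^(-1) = (1 7 9 8 5)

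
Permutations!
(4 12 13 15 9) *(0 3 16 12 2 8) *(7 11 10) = [3, 1, 8, 16, 2, 5, 6, 11, 0, 4, 7, 10, 13, 15, 14, 9, 12] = (0 3 16 12 13 15 9 4 2 8)(7 11 10)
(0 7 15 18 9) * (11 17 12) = (0 7 15 18 9)(11 17 12) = [7, 1, 2, 3, 4, 5, 6, 15, 8, 0, 10, 17, 11, 13, 14, 18, 16, 12, 9]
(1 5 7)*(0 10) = (0 10)(1 5 7) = [10, 5, 2, 3, 4, 7, 6, 1, 8, 9, 0]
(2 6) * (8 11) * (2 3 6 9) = (2 9)(3 6)(8 11) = [0, 1, 9, 6, 4, 5, 3, 7, 11, 2, 10, 8]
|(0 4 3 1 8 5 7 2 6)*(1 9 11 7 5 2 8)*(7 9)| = |(0 4 3 7 8 2 6)(9 11)| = 14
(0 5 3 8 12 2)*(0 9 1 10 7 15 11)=(0 5 3 8 12 2 9 1 10 7 15 11)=[5, 10, 9, 8, 4, 3, 6, 15, 12, 1, 7, 0, 2, 13, 14, 11]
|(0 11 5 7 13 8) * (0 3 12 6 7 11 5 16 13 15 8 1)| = |(0 5 11 16 13 1)(3 12 6 7 15 8)| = 6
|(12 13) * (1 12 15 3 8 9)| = 7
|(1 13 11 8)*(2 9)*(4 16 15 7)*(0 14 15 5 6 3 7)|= 12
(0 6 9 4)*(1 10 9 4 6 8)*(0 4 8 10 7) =[10, 7, 2, 3, 4, 5, 8, 0, 1, 6, 9] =(0 10 9 6 8 1 7)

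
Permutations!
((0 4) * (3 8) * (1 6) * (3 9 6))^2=(1 8 6 3 9)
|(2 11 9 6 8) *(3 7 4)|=15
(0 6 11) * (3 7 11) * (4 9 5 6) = (0 4 9 5 6 3 7 11) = [4, 1, 2, 7, 9, 6, 3, 11, 8, 5, 10, 0]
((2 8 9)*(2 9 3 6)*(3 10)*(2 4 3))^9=((2 8 10)(3 6 4))^9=(10)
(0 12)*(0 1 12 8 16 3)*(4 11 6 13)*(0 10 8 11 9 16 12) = [11, 0, 2, 10, 9, 5, 13, 7, 12, 16, 8, 6, 1, 4, 14, 15, 3] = (0 11 6 13 4 9 16 3 10 8 12 1)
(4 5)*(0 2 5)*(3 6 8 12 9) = [2, 1, 5, 6, 0, 4, 8, 7, 12, 3, 10, 11, 9] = (0 2 5 4)(3 6 8 12 9)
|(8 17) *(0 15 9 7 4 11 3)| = |(0 15 9 7 4 11 3)(8 17)| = 14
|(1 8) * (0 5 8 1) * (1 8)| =4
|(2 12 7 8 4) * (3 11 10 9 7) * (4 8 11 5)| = 20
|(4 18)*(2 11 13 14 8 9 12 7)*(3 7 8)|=6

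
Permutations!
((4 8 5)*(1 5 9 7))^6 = (9)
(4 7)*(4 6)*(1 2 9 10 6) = (1 2 9 10 6 4 7) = [0, 2, 9, 3, 7, 5, 4, 1, 8, 10, 6]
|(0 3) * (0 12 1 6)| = 5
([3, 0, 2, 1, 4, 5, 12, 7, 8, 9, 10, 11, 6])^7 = [3, 0, 2, 1, 4, 5, 12, 7, 8, 9, 10, 11, 6]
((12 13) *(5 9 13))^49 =((5 9 13 12))^49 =(5 9 13 12)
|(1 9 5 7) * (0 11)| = 4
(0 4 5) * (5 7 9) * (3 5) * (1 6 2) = (0 4 7 9 3 5)(1 6 2) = [4, 6, 1, 5, 7, 0, 2, 9, 8, 3]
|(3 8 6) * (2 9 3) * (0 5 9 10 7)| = 9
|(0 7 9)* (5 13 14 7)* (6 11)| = 6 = |(0 5 13 14 7 9)(6 11)|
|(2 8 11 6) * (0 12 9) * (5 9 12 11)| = 7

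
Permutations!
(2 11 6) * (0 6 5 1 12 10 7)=(0 6 2 11 5 1 12 10 7)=[6, 12, 11, 3, 4, 1, 2, 0, 8, 9, 7, 5, 10]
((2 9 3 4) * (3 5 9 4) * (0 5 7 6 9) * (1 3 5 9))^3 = (0 6 5 7 3 9 1)(2 4)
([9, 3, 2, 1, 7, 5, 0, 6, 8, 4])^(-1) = (0 6 7 4 9)(1 3)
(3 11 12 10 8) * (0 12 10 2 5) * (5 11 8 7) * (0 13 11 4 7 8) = [12, 1, 4, 0, 7, 13, 6, 5, 3, 9, 8, 10, 2, 11] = (0 12 2 4 7 5 13 11 10 8 3)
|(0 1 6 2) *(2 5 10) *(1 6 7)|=|(0 6 5 10 2)(1 7)|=10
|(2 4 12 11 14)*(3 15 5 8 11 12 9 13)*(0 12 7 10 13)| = |(0 12 7 10 13 3 15 5 8 11 14 2 4 9)| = 14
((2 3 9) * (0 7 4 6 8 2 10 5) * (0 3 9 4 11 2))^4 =(0 9 4 7 10 6 11 5 8 2 3)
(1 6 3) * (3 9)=(1 6 9 3)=[0, 6, 2, 1, 4, 5, 9, 7, 8, 3]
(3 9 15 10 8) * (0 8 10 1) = (0 8 3 9 15 1) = [8, 0, 2, 9, 4, 5, 6, 7, 3, 15, 10, 11, 12, 13, 14, 1]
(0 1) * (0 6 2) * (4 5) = (0 1 6 2)(4 5) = [1, 6, 0, 3, 5, 4, 2]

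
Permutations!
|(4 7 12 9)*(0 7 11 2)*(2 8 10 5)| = |(0 7 12 9 4 11 8 10 5 2)| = 10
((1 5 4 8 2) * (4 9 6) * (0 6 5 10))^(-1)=((0 6 4 8 2 1 10)(5 9))^(-1)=(0 10 1 2 8 4 6)(5 9)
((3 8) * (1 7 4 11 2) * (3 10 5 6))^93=(1 11 7 2 4)(3 5 8 6 10)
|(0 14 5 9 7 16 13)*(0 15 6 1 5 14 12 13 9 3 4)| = |(0 12 13 15 6 1 5 3 4)(7 16 9)| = 9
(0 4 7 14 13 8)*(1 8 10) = (0 4 7 14 13 10 1 8) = [4, 8, 2, 3, 7, 5, 6, 14, 0, 9, 1, 11, 12, 10, 13]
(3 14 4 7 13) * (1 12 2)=(1 12 2)(3 14 4 7 13)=[0, 12, 1, 14, 7, 5, 6, 13, 8, 9, 10, 11, 2, 3, 4]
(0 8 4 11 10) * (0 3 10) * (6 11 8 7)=(0 7 6 11)(3 10)(4 8)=[7, 1, 2, 10, 8, 5, 11, 6, 4, 9, 3, 0]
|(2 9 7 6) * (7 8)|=5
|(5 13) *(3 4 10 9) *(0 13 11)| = |(0 13 5 11)(3 4 10 9)| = 4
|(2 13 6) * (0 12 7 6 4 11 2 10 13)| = 9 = |(0 12 7 6 10 13 4 11 2)|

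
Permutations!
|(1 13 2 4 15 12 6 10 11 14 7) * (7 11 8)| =10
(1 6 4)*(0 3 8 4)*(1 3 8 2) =(0 8 4 3 2 1 6) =[8, 6, 1, 2, 3, 5, 0, 7, 4]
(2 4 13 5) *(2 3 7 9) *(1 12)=(1 12)(2 4 13 5 3 7 9)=[0, 12, 4, 7, 13, 3, 6, 9, 8, 2, 10, 11, 1, 5]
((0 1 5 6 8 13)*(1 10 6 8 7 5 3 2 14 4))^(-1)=((0 10 6 7 5 8 13)(1 3 2 14 4))^(-1)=(0 13 8 5 7 6 10)(1 4 14 2 3)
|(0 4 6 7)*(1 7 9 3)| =7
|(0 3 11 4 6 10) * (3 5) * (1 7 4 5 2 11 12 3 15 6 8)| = |(0 2 11 5 15 6 10)(1 7 4 8)(3 12)| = 28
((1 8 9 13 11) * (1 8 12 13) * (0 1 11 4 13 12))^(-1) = (0 1)(4 13)(8 11 9)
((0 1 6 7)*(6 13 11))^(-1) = (0 7 6 11 13 1)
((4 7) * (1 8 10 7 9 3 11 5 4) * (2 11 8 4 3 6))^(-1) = (1 7 10 8 3 5 11 2 6 9 4)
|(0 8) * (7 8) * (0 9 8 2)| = |(0 7 2)(8 9)| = 6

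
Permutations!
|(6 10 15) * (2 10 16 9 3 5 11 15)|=14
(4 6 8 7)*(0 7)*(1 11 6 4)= [7, 11, 2, 3, 4, 5, 8, 1, 0, 9, 10, 6]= (0 7 1 11 6 8)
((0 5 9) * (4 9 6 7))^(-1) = ((0 5 6 7 4 9))^(-1) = (0 9 4 7 6 5)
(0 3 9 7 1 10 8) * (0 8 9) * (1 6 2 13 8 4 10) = (0 3)(2 13 8 4 10 9 7 6) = [3, 1, 13, 0, 10, 5, 2, 6, 4, 7, 9, 11, 12, 8]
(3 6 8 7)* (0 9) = (0 9)(3 6 8 7) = [9, 1, 2, 6, 4, 5, 8, 3, 7, 0]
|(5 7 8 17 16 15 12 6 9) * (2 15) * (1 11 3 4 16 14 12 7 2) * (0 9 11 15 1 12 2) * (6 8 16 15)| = |(0 9 5)(1 6 11 3 4 15 7 16 12 8 17 14 2)| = 39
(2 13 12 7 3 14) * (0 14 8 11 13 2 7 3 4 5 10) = (0 14 7 4 5 10)(3 8 11 13 12) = [14, 1, 2, 8, 5, 10, 6, 4, 11, 9, 0, 13, 3, 12, 7]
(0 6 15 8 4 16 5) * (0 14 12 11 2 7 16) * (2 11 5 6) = (0 2 7 16 6 15 8 4)(5 14 12) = [2, 1, 7, 3, 0, 14, 15, 16, 4, 9, 10, 11, 5, 13, 12, 8, 6]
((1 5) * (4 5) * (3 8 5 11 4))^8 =(11)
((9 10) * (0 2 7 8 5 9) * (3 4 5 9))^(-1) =(0 10 9 8 7 2)(3 5 4)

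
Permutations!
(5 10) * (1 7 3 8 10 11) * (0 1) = (0 1 7 3 8 10 5 11) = [1, 7, 2, 8, 4, 11, 6, 3, 10, 9, 5, 0]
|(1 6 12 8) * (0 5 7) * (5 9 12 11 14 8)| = 5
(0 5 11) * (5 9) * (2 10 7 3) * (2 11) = [9, 1, 10, 11, 4, 2, 6, 3, 8, 5, 7, 0] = (0 9 5 2 10 7 3 11)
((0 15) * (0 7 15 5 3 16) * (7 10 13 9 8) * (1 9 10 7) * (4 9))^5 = (0 5 3 16)(1 4 9 8)(7 15)(10 13)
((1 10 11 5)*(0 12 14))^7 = (0 12 14)(1 5 11 10)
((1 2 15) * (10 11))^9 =((1 2 15)(10 11))^9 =(15)(10 11)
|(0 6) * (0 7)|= 3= |(0 6 7)|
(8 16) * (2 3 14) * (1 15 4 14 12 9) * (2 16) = (1 15 4 14 16 8 2 3 12 9) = [0, 15, 3, 12, 14, 5, 6, 7, 2, 1, 10, 11, 9, 13, 16, 4, 8]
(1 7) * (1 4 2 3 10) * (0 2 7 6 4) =(0 2 3 10 1 6 4 7) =[2, 6, 3, 10, 7, 5, 4, 0, 8, 9, 1]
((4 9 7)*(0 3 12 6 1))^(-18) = (0 12 1 3 6)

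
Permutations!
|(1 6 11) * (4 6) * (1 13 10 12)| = |(1 4 6 11 13 10 12)| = 7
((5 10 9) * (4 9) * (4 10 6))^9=((10)(4 9 5 6))^9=(10)(4 9 5 6)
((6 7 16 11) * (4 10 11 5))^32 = (4 7 10 16 11 5 6)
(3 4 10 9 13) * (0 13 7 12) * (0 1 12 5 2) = (0 13 3 4 10 9 7 5 2)(1 12) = [13, 12, 0, 4, 10, 2, 6, 5, 8, 7, 9, 11, 1, 3]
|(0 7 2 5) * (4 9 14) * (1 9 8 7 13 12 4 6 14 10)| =24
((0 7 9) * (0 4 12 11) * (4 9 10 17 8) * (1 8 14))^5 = (0 1)(4 10)(7 8)(11 14)(12 17)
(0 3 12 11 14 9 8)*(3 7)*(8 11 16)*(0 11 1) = (0 7 3 12 16 8 11 14 9 1) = [7, 0, 2, 12, 4, 5, 6, 3, 11, 1, 10, 14, 16, 13, 9, 15, 8]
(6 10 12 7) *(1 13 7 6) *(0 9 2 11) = [9, 13, 11, 3, 4, 5, 10, 1, 8, 2, 12, 0, 6, 7] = (0 9 2 11)(1 13 7)(6 10 12)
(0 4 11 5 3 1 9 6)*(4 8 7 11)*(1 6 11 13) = (0 8 7 13 1 9 11 5 3 6) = [8, 9, 2, 6, 4, 3, 0, 13, 7, 11, 10, 5, 12, 1]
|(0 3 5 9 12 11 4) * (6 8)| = 14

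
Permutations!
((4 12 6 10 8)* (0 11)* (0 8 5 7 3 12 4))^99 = ((0 11 8)(3 12 6 10 5 7))^99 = (3 10)(5 12)(6 7)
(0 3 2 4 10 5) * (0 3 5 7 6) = [5, 1, 4, 2, 10, 3, 0, 6, 8, 9, 7] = (0 5 3 2 4 10 7 6)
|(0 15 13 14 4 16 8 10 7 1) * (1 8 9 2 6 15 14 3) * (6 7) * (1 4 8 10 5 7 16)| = 12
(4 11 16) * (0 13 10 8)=(0 13 10 8)(4 11 16)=[13, 1, 2, 3, 11, 5, 6, 7, 0, 9, 8, 16, 12, 10, 14, 15, 4]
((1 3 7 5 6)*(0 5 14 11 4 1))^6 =(14)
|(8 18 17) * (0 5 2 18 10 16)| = 8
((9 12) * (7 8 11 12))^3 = (7 12 8 9 11)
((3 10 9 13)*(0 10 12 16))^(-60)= (0 13 16 9 12 10 3)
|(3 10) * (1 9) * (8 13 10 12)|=10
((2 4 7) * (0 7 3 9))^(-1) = (0 9 3 4 2 7)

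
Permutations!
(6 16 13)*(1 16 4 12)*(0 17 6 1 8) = [17, 16, 2, 3, 12, 5, 4, 7, 0, 9, 10, 11, 8, 1, 14, 15, 13, 6] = (0 17 6 4 12 8)(1 16 13)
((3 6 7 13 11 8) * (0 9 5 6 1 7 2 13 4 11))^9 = (0 6)(1 11)(2 9)(3 4)(5 13)(7 8)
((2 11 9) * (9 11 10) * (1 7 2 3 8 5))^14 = (11)(1 8 9 2)(3 10 7 5)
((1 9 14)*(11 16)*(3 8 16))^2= (1 14 9)(3 16)(8 11)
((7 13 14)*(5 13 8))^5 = ((5 13 14 7 8))^5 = (14)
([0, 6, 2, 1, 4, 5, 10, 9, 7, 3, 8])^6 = (1 3 9 7 8 10 6)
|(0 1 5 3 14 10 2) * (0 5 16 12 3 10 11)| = |(0 1 16 12 3 14 11)(2 5 10)| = 21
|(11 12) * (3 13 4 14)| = 4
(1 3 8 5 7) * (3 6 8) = (1 6 8 5 7) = [0, 6, 2, 3, 4, 7, 8, 1, 5]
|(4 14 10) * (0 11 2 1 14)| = 7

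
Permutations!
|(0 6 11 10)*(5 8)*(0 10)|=6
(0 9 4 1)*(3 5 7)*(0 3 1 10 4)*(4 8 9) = (0 4 10 8 9)(1 3 5 7) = [4, 3, 2, 5, 10, 7, 6, 1, 9, 0, 8]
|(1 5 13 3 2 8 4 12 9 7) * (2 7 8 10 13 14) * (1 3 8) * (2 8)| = 42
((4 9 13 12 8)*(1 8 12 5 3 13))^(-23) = (1 8 4 9)(3 13 5)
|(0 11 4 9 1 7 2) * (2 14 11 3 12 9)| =|(0 3 12 9 1 7 14 11 4 2)| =10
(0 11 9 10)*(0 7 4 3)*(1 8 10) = (0 11 9 1 8 10 7 4 3) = [11, 8, 2, 0, 3, 5, 6, 4, 10, 1, 7, 9]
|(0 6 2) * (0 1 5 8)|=6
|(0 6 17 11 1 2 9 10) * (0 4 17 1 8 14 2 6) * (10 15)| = 18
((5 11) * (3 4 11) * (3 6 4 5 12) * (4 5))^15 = ((3 4 11 12)(5 6))^15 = (3 12 11 4)(5 6)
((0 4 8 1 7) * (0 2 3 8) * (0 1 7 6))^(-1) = (0 6 1 4)(2 7 8 3)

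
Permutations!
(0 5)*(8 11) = (0 5)(8 11) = [5, 1, 2, 3, 4, 0, 6, 7, 11, 9, 10, 8]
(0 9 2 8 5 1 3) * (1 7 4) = (0 9 2 8 5 7 4 1 3) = [9, 3, 8, 0, 1, 7, 6, 4, 5, 2]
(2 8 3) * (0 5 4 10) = (0 5 4 10)(2 8 3) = [5, 1, 8, 2, 10, 4, 6, 7, 3, 9, 0]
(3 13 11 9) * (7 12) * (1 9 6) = (1 9 3 13 11 6)(7 12) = [0, 9, 2, 13, 4, 5, 1, 12, 8, 3, 10, 6, 7, 11]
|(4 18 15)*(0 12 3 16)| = 12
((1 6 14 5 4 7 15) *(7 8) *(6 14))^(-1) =((1 14 5 4 8 7 15))^(-1) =(1 15 7 8 4 5 14)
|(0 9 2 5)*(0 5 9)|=2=|(2 9)|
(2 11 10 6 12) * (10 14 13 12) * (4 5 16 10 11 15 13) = (2 15 13 12)(4 5 16 10 6 11 14) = [0, 1, 15, 3, 5, 16, 11, 7, 8, 9, 6, 14, 2, 12, 4, 13, 10]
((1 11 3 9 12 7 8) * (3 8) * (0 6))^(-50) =((0 6)(1 11 8)(3 9 12 7))^(-50) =(1 11 8)(3 12)(7 9)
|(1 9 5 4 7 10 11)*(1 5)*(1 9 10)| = 6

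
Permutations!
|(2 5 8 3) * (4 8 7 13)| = |(2 5 7 13 4 8 3)| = 7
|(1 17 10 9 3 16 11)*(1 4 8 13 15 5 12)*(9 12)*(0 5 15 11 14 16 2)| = 20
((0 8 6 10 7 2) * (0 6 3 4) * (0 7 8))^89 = (2 4 8 6 7 3 10)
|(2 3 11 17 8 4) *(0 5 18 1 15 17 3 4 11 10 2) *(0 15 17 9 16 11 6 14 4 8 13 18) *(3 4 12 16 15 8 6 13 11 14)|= |(0 5)(1 17 11 4 8 13 18)(2 6 3 10)(9 15)(12 16 14)|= 84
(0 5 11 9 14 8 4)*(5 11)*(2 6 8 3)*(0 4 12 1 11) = (1 11 9 14 3 2 6 8 12) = [0, 11, 6, 2, 4, 5, 8, 7, 12, 14, 10, 9, 1, 13, 3]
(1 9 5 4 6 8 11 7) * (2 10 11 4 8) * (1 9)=(2 10 11 7 9 5 8 4 6)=[0, 1, 10, 3, 6, 8, 2, 9, 4, 5, 11, 7]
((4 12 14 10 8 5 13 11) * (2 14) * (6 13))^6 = (2 13 10 4 5)(6 14 11 8 12) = ((2 14 10 8 5 6 13 11 4 12))^6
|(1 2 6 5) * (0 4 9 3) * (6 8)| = 20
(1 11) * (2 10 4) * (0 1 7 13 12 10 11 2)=[1, 2, 11, 3, 0, 5, 6, 13, 8, 9, 4, 7, 10, 12]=(0 1 2 11 7 13 12 10 4)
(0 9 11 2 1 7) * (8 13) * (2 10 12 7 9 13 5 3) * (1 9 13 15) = (0 15 1 13 8 5 3 2 9 11 10 12 7) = [15, 13, 9, 2, 4, 3, 6, 0, 5, 11, 12, 10, 7, 8, 14, 1]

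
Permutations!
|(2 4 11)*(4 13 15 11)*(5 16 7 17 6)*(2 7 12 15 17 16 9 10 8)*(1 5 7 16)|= 20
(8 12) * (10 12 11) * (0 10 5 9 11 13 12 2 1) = (0 10 2 1)(5 9 11)(8 13 12) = [10, 0, 1, 3, 4, 9, 6, 7, 13, 11, 2, 5, 8, 12]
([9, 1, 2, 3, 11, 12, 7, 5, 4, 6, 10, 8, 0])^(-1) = (0 12 5 7 6 9)(4 8 11)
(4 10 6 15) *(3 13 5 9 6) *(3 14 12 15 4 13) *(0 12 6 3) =(0 12 15 13 5 9 3)(4 10 14 6) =[12, 1, 2, 0, 10, 9, 4, 7, 8, 3, 14, 11, 15, 5, 6, 13]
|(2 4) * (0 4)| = 3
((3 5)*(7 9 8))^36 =(9)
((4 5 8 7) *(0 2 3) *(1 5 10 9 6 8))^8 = ((0 2 3)(1 5)(4 10 9 6 8 7))^8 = (0 3 2)(4 9 8)(6 7 10)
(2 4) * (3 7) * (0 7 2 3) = (0 7)(2 4 3) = [7, 1, 4, 2, 3, 5, 6, 0]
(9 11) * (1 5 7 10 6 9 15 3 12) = [0, 5, 2, 12, 4, 7, 9, 10, 8, 11, 6, 15, 1, 13, 14, 3] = (1 5 7 10 6 9 11 15 3 12)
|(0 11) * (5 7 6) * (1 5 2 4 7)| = 4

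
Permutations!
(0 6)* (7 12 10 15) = (0 6)(7 12 10 15) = [6, 1, 2, 3, 4, 5, 0, 12, 8, 9, 15, 11, 10, 13, 14, 7]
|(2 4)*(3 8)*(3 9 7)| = 4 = |(2 4)(3 8 9 7)|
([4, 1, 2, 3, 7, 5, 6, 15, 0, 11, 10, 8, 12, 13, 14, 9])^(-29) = [8, 1, 2, 3, 0, 5, 6, 4, 11, 15, 10, 9, 12, 13, 14, 7]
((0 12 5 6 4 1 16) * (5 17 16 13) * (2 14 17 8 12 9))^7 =((0 9 2 14 17 16)(1 13 5 6 4)(8 12))^7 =(0 9 2 14 17 16)(1 5 4 13 6)(8 12)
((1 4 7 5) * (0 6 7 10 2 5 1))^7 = (0 5 2 10 4 1 7 6)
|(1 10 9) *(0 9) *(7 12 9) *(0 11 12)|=10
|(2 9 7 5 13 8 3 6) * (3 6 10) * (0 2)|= |(0 2 9 7 5 13 8 6)(3 10)|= 8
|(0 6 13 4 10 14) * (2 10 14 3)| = |(0 6 13 4 14)(2 10 3)| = 15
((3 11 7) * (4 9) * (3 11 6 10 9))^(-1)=(3 4 9 10 6)(7 11)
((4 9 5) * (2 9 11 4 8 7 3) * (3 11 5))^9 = (4 11 7 8 5)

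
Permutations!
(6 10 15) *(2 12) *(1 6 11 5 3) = (1 6 10 15 11 5 3)(2 12) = [0, 6, 12, 1, 4, 3, 10, 7, 8, 9, 15, 5, 2, 13, 14, 11]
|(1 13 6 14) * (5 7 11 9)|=|(1 13 6 14)(5 7 11 9)|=4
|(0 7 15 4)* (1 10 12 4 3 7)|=15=|(0 1 10 12 4)(3 7 15)|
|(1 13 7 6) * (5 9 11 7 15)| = |(1 13 15 5 9 11 7 6)| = 8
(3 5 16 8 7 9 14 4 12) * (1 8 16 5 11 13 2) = (16)(1 8 7 9 14 4 12 3 11 13 2) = [0, 8, 1, 11, 12, 5, 6, 9, 7, 14, 10, 13, 3, 2, 4, 15, 16]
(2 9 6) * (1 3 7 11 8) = (1 3 7 11 8)(2 9 6) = [0, 3, 9, 7, 4, 5, 2, 11, 1, 6, 10, 8]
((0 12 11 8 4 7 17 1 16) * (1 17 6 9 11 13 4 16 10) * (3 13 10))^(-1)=((17)(0 12 10 1 3 13 4 7 6 9 11 8 16))^(-1)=(17)(0 16 8 11 9 6 7 4 13 3 1 10 12)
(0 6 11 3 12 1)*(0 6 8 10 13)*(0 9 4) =(0 8 10 13 9 4)(1 6 11 3 12) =[8, 6, 2, 12, 0, 5, 11, 7, 10, 4, 13, 3, 1, 9]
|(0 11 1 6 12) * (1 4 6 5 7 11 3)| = 9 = |(0 3 1 5 7 11 4 6 12)|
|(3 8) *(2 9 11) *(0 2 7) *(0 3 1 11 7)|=8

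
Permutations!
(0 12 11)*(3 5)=[12, 1, 2, 5, 4, 3, 6, 7, 8, 9, 10, 0, 11]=(0 12 11)(3 5)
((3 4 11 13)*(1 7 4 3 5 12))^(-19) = ((1 7 4 11 13 5 12))^(-19) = (1 4 13 12 7 11 5)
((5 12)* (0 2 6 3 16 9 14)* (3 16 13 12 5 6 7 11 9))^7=(0 2 7 11 9 14)(3 12 16 13 6)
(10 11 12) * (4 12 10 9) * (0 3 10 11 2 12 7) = (0 3 10 2 12 9 4 7) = [3, 1, 12, 10, 7, 5, 6, 0, 8, 4, 2, 11, 9]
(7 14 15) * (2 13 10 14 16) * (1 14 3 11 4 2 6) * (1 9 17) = [0, 14, 13, 11, 2, 5, 9, 16, 8, 17, 3, 4, 12, 10, 15, 7, 6, 1] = (1 14 15 7 16 6 9 17)(2 13 10 3 11 4)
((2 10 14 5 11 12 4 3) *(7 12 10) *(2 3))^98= ((2 7 12 4)(5 11 10 14))^98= (2 12)(4 7)(5 10)(11 14)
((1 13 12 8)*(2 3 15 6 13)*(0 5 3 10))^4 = (0 6 1 5 13 2 3 12 10 15 8)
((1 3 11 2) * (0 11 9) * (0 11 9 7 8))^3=((0 9 11 2 1 3 7 8))^3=(0 2 7 9 1 8 11 3)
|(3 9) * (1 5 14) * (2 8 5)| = 10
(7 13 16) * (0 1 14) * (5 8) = (0 1 14)(5 8)(7 13 16) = [1, 14, 2, 3, 4, 8, 6, 13, 5, 9, 10, 11, 12, 16, 0, 15, 7]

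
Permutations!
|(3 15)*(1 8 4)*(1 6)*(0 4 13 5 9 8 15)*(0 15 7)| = 20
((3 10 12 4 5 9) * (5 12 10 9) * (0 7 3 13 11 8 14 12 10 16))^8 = ((0 7 3 9 13 11 8 14 12 4 10 16))^8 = (0 12 13)(3 10 8)(4 11 7)(9 16 14)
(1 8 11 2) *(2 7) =[0, 8, 1, 3, 4, 5, 6, 2, 11, 9, 10, 7] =(1 8 11 7 2)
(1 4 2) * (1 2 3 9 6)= [0, 4, 2, 9, 3, 5, 1, 7, 8, 6]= (1 4 3 9 6)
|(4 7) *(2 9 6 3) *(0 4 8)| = 4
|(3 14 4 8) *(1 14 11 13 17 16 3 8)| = 15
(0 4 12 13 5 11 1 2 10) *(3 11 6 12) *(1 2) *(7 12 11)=[4, 1, 10, 7, 3, 6, 11, 12, 8, 9, 0, 2, 13, 5]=(0 4 3 7 12 13 5 6 11 2 10)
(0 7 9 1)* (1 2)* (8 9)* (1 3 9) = (0 7 8 1)(2 3 9) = [7, 0, 3, 9, 4, 5, 6, 8, 1, 2]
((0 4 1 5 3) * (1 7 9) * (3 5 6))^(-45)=(0 1 4 6 7 3 9)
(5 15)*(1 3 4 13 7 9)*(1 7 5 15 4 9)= (15)(1 3 9 7)(4 13 5)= [0, 3, 2, 9, 13, 4, 6, 1, 8, 7, 10, 11, 12, 5, 14, 15]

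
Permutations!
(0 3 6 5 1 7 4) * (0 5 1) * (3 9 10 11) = [9, 7, 2, 6, 5, 0, 1, 4, 8, 10, 11, 3] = (0 9 10 11 3 6 1 7 4 5)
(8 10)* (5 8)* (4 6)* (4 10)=(4 6 10 5 8)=[0, 1, 2, 3, 6, 8, 10, 7, 4, 9, 5]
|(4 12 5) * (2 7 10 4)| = |(2 7 10 4 12 5)| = 6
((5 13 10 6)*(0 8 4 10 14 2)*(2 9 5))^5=(0 2 6 10 4 8)(5 13 14 9)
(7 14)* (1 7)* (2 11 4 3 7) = (1 2 11 4 3 7 14) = [0, 2, 11, 7, 3, 5, 6, 14, 8, 9, 10, 4, 12, 13, 1]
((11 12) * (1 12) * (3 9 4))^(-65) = (1 12 11)(3 9 4)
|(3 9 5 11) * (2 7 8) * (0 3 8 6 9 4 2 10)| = |(0 3 4 2 7 6 9 5 11 8 10)| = 11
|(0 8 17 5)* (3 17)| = |(0 8 3 17 5)| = 5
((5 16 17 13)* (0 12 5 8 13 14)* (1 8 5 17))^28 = (17)(1 5 8 16 13)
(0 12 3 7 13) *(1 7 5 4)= (0 12 3 5 4 1 7 13)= [12, 7, 2, 5, 1, 4, 6, 13, 8, 9, 10, 11, 3, 0]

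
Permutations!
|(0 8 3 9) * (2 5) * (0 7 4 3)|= |(0 8)(2 5)(3 9 7 4)|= 4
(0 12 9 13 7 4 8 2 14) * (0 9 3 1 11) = (0 12 3 1 11)(2 14 9 13 7 4 8) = [12, 11, 14, 1, 8, 5, 6, 4, 2, 13, 10, 0, 3, 7, 9]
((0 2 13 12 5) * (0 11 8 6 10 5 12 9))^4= ((0 2 13 9)(5 11 8 6 10))^4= (13)(5 10 6 8 11)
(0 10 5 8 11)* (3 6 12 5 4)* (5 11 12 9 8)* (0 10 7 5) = (0 7 5)(3 6 9 8 12 11 10 4) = [7, 1, 2, 6, 3, 0, 9, 5, 12, 8, 4, 10, 11]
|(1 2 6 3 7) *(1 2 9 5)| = |(1 9 5)(2 6 3 7)| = 12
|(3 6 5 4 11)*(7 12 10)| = |(3 6 5 4 11)(7 12 10)| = 15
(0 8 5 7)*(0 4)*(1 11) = [8, 11, 2, 3, 0, 7, 6, 4, 5, 9, 10, 1] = (0 8 5 7 4)(1 11)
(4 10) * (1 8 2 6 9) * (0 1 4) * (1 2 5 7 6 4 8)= [2, 1, 4, 3, 10, 7, 9, 6, 5, 8, 0]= (0 2 4 10)(5 7 6 9 8)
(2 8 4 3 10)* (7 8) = (2 7 8 4 3 10) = [0, 1, 7, 10, 3, 5, 6, 8, 4, 9, 2]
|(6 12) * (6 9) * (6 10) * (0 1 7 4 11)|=20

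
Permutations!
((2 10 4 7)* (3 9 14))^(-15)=(14)(2 10 4 7)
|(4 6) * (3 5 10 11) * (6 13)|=12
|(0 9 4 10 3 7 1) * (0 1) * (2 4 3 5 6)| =|(0 9 3 7)(2 4 10 5 6)| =20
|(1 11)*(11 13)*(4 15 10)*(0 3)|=6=|(0 3)(1 13 11)(4 15 10)|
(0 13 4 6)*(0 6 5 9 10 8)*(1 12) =[13, 12, 2, 3, 5, 9, 6, 7, 0, 10, 8, 11, 1, 4] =(0 13 4 5 9 10 8)(1 12)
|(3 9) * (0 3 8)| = |(0 3 9 8)| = 4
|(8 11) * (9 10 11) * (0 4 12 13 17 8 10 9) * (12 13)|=|(0 4 13 17 8)(10 11)|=10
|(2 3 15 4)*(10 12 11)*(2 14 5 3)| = |(3 15 4 14 5)(10 12 11)| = 15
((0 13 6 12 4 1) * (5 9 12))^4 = (0 9)(1 5)(4 6)(12 13)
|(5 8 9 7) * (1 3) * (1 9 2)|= 7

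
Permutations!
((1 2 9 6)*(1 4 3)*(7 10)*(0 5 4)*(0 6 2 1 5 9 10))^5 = (10)(3 4 5) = ((0 9 2 10 7)(3 5 4))^5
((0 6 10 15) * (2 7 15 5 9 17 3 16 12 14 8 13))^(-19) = (0 13 16 5 15 8 3 10 7 14 17 6 2 12 9)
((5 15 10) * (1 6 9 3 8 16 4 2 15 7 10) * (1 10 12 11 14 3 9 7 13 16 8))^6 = (1 3 14 11 12 7 6)(2 4 16 13 5 10 15)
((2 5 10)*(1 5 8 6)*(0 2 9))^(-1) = (0 9 10 5 1 6 8 2) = ((0 2 8 6 1 5 10 9))^(-1)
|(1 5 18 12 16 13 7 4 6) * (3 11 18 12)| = |(1 5 12 16 13 7 4 6)(3 11 18)| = 24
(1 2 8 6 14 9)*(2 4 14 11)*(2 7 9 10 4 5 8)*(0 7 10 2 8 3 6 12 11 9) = [7, 5, 8, 6, 14, 3, 9, 0, 12, 1, 4, 10, 11, 13, 2] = (0 7)(1 5 3 6 9)(2 8 12 11 10 4 14)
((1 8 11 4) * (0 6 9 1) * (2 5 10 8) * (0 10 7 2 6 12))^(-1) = ((0 12)(1 6 9)(2 5 7)(4 10 8 11))^(-1) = (0 12)(1 9 6)(2 7 5)(4 11 8 10)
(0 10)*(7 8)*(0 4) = [10, 1, 2, 3, 0, 5, 6, 8, 7, 9, 4] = (0 10 4)(7 8)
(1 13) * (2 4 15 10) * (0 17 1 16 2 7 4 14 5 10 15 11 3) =(0 17 1 13 16 2 14 5 10 7 4 11 3) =[17, 13, 14, 0, 11, 10, 6, 4, 8, 9, 7, 3, 12, 16, 5, 15, 2, 1]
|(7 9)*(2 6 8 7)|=|(2 6 8 7 9)|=5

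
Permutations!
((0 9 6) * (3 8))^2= (0 6 9)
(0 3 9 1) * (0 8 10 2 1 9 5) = (0 3 5)(1 8 10 2) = [3, 8, 1, 5, 4, 0, 6, 7, 10, 9, 2]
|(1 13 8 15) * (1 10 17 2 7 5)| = |(1 13 8 15 10 17 2 7 5)| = 9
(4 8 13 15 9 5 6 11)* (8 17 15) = (4 17 15 9 5 6 11)(8 13) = [0, 1, 2, 3, 17, 6, 11, 7, 13, 5, 10, 4, 12, 8, 14, 9, 16, 15]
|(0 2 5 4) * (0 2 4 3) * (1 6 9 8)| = |(0 4 2 5 3)(1 6 9 8)| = 20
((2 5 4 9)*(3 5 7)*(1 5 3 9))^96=((1 5 4)(2 7 9))^96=(9)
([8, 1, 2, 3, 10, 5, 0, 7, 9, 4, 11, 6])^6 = [6, 1, 2, 3, 9, 5, 11, 7, 0, 8, 4, 10]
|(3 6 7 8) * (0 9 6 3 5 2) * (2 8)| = 10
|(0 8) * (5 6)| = |(0 8)(5 6)| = 2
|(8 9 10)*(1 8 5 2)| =|(1 8 9 10 5 2)| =6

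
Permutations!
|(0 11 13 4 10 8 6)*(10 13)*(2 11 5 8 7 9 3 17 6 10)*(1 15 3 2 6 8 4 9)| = 56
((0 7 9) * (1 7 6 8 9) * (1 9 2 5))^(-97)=((0 6 8 2 5 1 7 9))^(-97)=(0 9 7 1 5 2 8 6)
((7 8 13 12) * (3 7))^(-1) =(3 12 13 8 7)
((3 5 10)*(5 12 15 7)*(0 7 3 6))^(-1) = ((0 7 5 10 6)(3 12 15))^(-1) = (0 6 10 5 7)(3 15 12)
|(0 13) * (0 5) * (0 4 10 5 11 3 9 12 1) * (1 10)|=10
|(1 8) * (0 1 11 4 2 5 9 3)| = 9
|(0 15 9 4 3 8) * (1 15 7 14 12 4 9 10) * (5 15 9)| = |(0 7 14 12 4 3 8)(1 9 5 15 10)| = 35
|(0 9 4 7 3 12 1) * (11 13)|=|(0 9 4 7 3 12 1)(11 13)|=14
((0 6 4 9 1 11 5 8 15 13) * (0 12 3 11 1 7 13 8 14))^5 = (0 13 14 7 5 9 11 4 3 6 12)(8 15)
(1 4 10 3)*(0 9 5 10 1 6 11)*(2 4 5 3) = (0 9 3 6 11)(1 5 10 2 4) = [9, 5, 4, 6, 1, 10, 11, 7, 8, 3, 2, 0]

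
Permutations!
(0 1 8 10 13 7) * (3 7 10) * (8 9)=(0 1 9 8 3 7)(10 13)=[1, 9, 2, 7, 4, 5, 6, 0, 3, 8, 13, 11, 12, 10]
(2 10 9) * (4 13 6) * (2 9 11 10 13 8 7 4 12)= [0, 1, 13, 3, 8, 5, 12, 4, 7, 9, 11, 10, 2, 6]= (2 13 6 12)(4 8 7)(10 11)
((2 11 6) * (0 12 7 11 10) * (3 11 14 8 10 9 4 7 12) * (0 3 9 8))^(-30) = (14)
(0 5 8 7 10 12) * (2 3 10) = (0 5 8 7 2 3 10 12) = [5, 1, 3, 10, 4, 8, 6, 2, 7, 9, 12, 11, 0]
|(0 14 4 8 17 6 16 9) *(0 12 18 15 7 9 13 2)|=|(0 14 4 8 17 6 16 13 2)(7 9 12 18 15)|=45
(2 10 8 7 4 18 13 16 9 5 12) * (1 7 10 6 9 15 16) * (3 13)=(1 7 4 18 3 13)(2 6 9 5 12)(8 10)(15 16)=[0, 7, 6, 13, 18, 12, 9, 4, 10, 5, 8, 11, 2, 1, 14, 16, 15, 17, 3]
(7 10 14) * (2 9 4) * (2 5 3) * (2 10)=(2 9 4 5 3 10 14 7)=[0, 1, 9, 10, 5, 3, 6, 2, 8, 4, 14, 11, 12, 13, 7]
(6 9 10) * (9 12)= [0, 1, 2, 3, 4, 5, 12, 7, 8, 10, 6, 11, 9]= (6 12 9 10)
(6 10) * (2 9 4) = [0, 1, 9, 3, 2, 5, 10, 7, 8, 4, 6] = (2 9 4)(6 10)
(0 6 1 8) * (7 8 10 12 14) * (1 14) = (0 6 14 7 8)(1 10 12) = [6, 10, 2, 3, 4, 5, 14, 8, 0, 9, 12, 11, 1, 13, 7]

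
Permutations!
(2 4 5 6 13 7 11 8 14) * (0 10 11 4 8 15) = (0 10 11 15)(2 8 14)(4 5 6 13 7) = [10, 1, 8, 3, 5, 6, 13, 4, 14, 9, 11, 15, 12, 7, 2, 0]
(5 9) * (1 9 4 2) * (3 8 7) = (1 9 5 4 2)(3 8 7) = [0, 9, 1, 8, 2, 4, 6, 3, 7, 5]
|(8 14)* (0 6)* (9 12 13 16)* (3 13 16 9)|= 10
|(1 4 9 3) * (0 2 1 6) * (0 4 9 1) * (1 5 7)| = |(0 2)(1 9 3 6 4 5 7)| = 14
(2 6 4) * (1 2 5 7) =(1 2 6 4 5 7) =[0, 2, 6, 3, 5, 7, 4, 1]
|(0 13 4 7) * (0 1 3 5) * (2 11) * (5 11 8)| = |(0 13 4 7 1 3 11 2 8 5)| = 10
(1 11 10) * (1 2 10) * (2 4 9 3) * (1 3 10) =(1 11 3 2)(4 9 10) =[0, 11, 1, 2, 9, 5, 6, 7, 8, 10, 4, 3]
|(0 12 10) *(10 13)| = 4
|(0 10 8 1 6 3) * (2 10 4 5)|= |(0 4 5 2 10 8 1 6 3)|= 9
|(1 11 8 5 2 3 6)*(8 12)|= 8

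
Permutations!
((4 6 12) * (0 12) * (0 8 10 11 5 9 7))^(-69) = ((0 12 4 6 8 10 11 5 9 7))^(-69) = (0 12 4 6 8 10 11 5 9 7)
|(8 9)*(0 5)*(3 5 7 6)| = 10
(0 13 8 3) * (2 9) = (0 13 8 3)(2 9) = [13, 1, 9, 0, 4, 5, 6, 7, 3, 2, 10, 11, 12, 8]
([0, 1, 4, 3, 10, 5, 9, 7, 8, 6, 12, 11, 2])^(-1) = (2 12 10 4)(6 9)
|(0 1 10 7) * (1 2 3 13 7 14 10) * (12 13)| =|(0 2 3 12 13 7)(10 14)| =6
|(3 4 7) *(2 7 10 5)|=6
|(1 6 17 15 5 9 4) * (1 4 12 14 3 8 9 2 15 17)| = 30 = |(17)(1 6)(2 15 5)(3 8 9 12 14)|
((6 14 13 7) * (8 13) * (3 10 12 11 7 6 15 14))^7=(3 8 7 10 13 15 12 6 14 11)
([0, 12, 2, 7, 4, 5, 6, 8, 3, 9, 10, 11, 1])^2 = (12)(3 8 7)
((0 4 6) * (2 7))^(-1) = (0 6 4)(2 7)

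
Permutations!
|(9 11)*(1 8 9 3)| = |(1 8 9 11 3)| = 5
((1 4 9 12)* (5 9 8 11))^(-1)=(1 12 9 5 11 8 4)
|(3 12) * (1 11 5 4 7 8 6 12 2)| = 10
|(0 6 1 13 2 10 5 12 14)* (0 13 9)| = 12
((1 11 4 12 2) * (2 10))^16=((1 11 4 12 10 2))^16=(1 10 4)(2 12 11)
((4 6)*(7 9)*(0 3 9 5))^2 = (0 9 5 3 7)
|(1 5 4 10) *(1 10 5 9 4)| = |(10)(1 9 4 5)| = 4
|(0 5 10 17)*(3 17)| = 5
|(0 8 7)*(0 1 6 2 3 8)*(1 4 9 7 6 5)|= |(1 5)(2 3 8 6)(4 9 7)|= 12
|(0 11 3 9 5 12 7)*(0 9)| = |(0 11 3)(5 12 7 9)| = 12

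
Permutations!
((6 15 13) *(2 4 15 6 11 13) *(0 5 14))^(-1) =((0 5 14)(2 4 15)(11 13))^(-1) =(0 14 5)(2 15 4)(11 13)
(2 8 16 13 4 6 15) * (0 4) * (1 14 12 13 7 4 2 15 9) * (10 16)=(0 2 8 10 16 7 4 6 9 1 14 12 13)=[2, 14, 8, 3, 6, 5, 9, 4, 10, 1, 16, 11, 13, 0, 12, 15, 7]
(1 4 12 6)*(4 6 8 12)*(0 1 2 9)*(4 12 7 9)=[1, 6, 4, 3, 12, 5, 2, 9, 7, 0, 10, 11, 8]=(0 1 6 2 4 12 8 7 9)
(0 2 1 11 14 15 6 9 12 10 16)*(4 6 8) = (0 2 1 11 14 15 8 4 6 9 12 10 16) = [2, 11, 1, 3, 6, 5, 9, 7, 4, 12, 16, 14, 10, 13, 15, 8, 0]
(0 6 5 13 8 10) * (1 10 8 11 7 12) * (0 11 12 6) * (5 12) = (1 10 11 7 6 12)(5 13) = [0, 10, 2, 3, 4, 13, 12, 6, 8, 9, 11, 7, 1, 5]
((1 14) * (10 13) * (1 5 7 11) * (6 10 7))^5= ((1 14 5 6 10 13 7 11))^5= (1 13 5 11 10 14 7 6)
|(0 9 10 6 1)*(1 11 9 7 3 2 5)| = |(0 7 3 2 5 1)(6 11 9 10)| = 12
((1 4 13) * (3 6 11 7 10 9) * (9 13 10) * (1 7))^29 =((1 4 10 13 7 9 3 6 11))^29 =(1 10 7 3 11 4 13 9 6)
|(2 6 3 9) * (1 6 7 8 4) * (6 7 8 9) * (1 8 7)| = 6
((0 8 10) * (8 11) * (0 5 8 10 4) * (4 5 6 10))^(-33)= ((0 11 4)(5 8)(6 10))^(-33)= (11)(5 8)(6 10)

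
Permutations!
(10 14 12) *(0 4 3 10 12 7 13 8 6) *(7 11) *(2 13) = [4, 1, 13, 10, 3, 5, 0, 2, 6, 9, 14, 7, 12, 8, 11] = (0 4 3 10 14 11 7 2 13 8 6)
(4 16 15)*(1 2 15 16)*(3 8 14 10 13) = (16)(1 2 15 4)(3 8 14 10 13) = [0, 2, 15, 8, 1, 5, 6, 7, 14, 9, 13, 11, 12, 3, 10, 4, 16]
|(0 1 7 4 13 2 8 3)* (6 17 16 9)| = |(0 1 7 4 13 2 8 3)(6 17 16 9)| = 8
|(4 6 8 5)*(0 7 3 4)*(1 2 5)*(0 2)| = 14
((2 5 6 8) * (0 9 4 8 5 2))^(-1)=((0 9 4 8)(5 6))^(-1)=(0 8 4 9)(5 6)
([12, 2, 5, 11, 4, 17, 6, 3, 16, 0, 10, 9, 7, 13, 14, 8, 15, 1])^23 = (0 9 11 3 7 12)(1 17 5 2)(8 15 16)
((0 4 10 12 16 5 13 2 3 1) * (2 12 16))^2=((0 4 10 16 5 13 12 2 3 1))^2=(0 10 5 12 3)(1 4 16 13 2)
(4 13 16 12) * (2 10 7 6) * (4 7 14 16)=(2 10 14 16 12 7 6)(4 13)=[0, 1, 10, 3, 13, 5, 2, 6, 8, 9, 14, 11, 7, 4, 16, 15, 12]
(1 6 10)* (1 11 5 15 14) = (1 6 10 11 5 15 14) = [0, 6, 2, 3, 4, 15, 10, 7, 8, 9, 11, 5, 12, 13, 1, 14]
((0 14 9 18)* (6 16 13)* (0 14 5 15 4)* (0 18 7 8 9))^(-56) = (0 18 15)(4 5 14)(6 16 13)(7 8 9)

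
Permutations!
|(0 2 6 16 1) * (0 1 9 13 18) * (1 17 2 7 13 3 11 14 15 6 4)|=28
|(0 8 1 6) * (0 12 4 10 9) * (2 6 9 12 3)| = 12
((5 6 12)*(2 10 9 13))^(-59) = (2 10 9 13)(5 6 12)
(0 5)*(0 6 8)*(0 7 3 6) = [5, 1, 2, 6, 4, 0, 8, 3, 7] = (0 5)(3 6 8 7)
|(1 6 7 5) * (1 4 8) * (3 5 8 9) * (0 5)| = |(0 5 4 9 3)(1 6 7 8)| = 20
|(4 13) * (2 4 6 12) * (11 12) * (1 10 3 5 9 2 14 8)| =13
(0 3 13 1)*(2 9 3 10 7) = (0 10 7 2 9 3 13 1) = [10, 0, 9, 13, 4, 5, 6, 2, 8, 3, 7, 11, 12, 1]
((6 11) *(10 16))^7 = ((6 11)(10 16))^7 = (6 11)(10 16)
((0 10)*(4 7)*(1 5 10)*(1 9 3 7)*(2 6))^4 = (0 4)(1 9)(3 5)(7 10)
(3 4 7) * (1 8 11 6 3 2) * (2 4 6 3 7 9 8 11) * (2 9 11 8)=(1 8 9 2)(3 6 7 4 11)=[0, 8, 1, 6, 11, 5, 7, 4, 9, 2, 10, 3]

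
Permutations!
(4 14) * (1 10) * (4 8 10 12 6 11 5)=(1 12 6 11 5 4 14 8 10)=[0, 12, 2, 3, 14, 4, 11, 7, 10, 9, 1, 5, 6, 13, 8]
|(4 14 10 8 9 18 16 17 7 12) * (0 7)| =11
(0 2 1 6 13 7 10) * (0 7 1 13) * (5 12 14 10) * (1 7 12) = (0 2 13 7 5 1 6)(10 12 14) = [2, 6, 13, 3, 4, 1, 0, 5, 8, 9, 12, 11, 14, 7, 10]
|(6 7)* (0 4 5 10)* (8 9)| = |(0 4 5 10)(6 7)(8 9)| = 4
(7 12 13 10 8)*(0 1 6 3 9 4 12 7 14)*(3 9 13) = [1, 6, 2, 13, 12, 5, 9, 7, 14, 4, 8, 11, 3, 10, 0] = (0 1 6 9 4 12 3 13 10 8 14)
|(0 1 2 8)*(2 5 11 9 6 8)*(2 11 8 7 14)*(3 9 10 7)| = |(0 1 5 8)(2 11 10 7 14)(3 9 6)| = 60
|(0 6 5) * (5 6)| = 2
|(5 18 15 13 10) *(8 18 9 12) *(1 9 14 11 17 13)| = 6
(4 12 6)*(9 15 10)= (4 12 6)(9 15 10)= [0, 1, 2, 3, 12, 5, 4, 7, 8, 15, 9, 11, 6, 13, 14, 10]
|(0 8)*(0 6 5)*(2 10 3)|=12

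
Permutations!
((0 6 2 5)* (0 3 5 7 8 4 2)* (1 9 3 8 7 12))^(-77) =(0 6)(1 5 2 9 8 12 3 4) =((0 6)(1 9 3 5 8 4 2 12))^(-77)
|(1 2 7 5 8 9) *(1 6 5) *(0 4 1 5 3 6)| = |(0 4 1 2 7 5 8 9)(3 6)| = 8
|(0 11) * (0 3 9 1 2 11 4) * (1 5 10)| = 14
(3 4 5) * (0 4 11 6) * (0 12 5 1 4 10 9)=(0 10 9)(1 4)(3 11 6 12 5)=[10, 4, 2, 11, 1, 3, 12, 7, 8, 0, 9, 6, 5]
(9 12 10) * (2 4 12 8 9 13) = (2 4 12 10 13)(8 9) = [0, 1, 4, 3, 12, 5, 6, 7, 9, 8, 13, 11, 10, 2]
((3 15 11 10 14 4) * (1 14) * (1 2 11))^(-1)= ((1 14 4 3 15)(2 11 10))^(-1)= (1 15 3 4 14)(2 10 11)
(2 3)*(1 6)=(1 6)(2 3)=[0, 6, 3, 2, 4, 5, 1]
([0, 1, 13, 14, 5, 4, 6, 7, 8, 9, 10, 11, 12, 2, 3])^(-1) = (2 13)(3 14)(4 5)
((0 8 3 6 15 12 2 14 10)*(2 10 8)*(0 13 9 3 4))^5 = ((0 2 14 8 4)(3 6 15 12 10 13 9))^5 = (3 13 12 6 9 10 15)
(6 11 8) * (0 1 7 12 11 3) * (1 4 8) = (0 4 8 6 3)(1 7 12 11) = [4, 7, 2, 0, 8, 5, 3, 12, 6, 9, 10, 1, 11]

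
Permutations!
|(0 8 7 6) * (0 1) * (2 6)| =6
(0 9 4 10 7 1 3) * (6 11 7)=(0 9 4 10 6 11 7 1 3)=[9, 3, 2, 0, 10, 5, 11, 1, 8, 4, 6, 7]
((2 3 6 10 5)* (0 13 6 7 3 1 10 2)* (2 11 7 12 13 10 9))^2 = ((0 10 5)(1 9 2)(3 12 13 6 11 7))^2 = (0 5 10)(1 2 9)(3 13 11)(6 7 12)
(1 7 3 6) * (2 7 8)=[0, 8, 7, 6, 4, 5, 1, 3, 2]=(1 8 2 7 3 6)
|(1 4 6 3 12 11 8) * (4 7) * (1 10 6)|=6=|(1 7 4)(3 12 11 8 10 6)|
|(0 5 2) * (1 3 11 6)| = 12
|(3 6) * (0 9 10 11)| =|(0 9 10 11)(3 6)| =4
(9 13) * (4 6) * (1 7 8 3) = (1 7 8 3)(4 6)(9 13) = [0, 7, 2, 1, 6, 5, 4, 8, 3, 13, 10, 11, 12, 9]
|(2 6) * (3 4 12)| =6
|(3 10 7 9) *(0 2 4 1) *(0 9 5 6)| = 10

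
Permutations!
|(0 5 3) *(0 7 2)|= 5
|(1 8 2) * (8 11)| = 4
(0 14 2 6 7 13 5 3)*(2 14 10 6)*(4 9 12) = (14)(0 10 6 7 13 5 3)(4 9 12) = [10, 1, 2, 0, 9, 3, 7, 13, 8, 12, 6, 11, 4, 5, 14]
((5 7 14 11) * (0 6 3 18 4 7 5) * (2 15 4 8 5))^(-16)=((0 6 3 18 8 5 2 15 4 7 14 11))^(-16)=(0 4 8)(2 3 14)(5 6 7)(11 15 18)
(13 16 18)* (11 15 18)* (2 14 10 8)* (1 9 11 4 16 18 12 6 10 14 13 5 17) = (1 9 11 15 12 6 10 8 2 13 18 5 17)(4 16) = [0, 9, 13, 3, 16, 17, 10, 7, 2, 11, 8, 15, 6, 18, 14, 12, 4, 1, 5]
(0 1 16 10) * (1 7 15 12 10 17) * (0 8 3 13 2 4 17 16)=(0 7 15 12 10 8 3 13 2 4 17 1)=[7, 0, 4, 13, 17, 5, 6, 15, 3, 9, 8, 11, 10, 2, 14, 12, 16, 1]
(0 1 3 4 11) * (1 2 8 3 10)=(0 2 8 3 4 11)(1 10)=[2, 10, 8, 4, 11, 5, 6, 7, 3, 9, 1, 0]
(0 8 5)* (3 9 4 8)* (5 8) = [3, 1, 2, 9, 5, 0, 6, 7, 8, 4] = (0 3 9 4 5)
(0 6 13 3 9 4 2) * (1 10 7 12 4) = [6, 10, 0, 9, 2, 5, 13, 12, 8, 1, 7, 11, 4, 3] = (0 6 13 3 9 1 10 7 12 4 2)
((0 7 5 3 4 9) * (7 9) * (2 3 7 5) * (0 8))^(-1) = (0 8 9)(2 7 5 4 3)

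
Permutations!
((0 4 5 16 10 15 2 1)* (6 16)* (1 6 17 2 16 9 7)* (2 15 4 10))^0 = (17)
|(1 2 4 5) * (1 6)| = |(1 2 4 5 6)| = 5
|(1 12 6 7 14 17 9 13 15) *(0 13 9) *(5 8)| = 18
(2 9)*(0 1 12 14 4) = (0 1 12 14 4)(2 9) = [1, 12, 9, 3, 0, 5, 6, 7, 8, 2, 10, 11, 14, 13, 4]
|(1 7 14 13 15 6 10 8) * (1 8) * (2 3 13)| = |(1 7 14 2 3 13 15 6 10)| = 9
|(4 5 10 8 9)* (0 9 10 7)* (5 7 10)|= 12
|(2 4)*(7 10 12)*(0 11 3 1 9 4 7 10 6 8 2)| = 12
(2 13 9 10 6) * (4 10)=(2 13 9 4 10 6)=[0, 1, 13, 3, 10, 5, 2, 7, 8, 4, 6, 11, 12, 9]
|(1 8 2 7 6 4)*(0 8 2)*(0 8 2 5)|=|(8)(0 2 7 6 4 1 5)|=7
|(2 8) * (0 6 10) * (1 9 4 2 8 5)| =|(0 6 10)(1 9 4 2 5)| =15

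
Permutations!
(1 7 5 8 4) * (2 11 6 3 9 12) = (1 7 5 8 4)(2 11 6 3 9 12) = [0, 7, 11, 9, 1, 8, 3, 5, 4, 12, 10, 6, 2]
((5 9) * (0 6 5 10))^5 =((0 6 5 9 10))^5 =(10)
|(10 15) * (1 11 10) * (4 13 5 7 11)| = |(1 4 13 5 7 11 10 15)| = 8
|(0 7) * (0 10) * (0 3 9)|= 5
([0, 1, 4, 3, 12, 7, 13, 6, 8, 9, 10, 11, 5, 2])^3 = [0, 1, 5, 3, 7, 13, 4, 2, 8, 9, 10, 11, 6, 12]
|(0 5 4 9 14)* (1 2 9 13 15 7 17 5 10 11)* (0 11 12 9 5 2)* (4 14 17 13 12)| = 33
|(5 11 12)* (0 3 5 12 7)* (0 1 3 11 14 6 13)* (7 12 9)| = |(0 11 12 9 7 1 3 5 14 6 13)| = 11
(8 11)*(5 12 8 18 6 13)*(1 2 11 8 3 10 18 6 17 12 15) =(1 2 11 6 13 5 15)(3 10 18 17 12) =[0, 2, 11, 10, 4, 15, 13, 7, 8, 9, 18, 6, 3, 5, 14, 1, 16, 12, 17]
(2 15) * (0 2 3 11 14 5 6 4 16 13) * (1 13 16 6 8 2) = (16)(0 1 13)(2 15 3 11 14 5 8)(4 6) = [1, 13, 15, 11, 6, 8, 4, 7, 2, 9, 10, 14, 12, 0, 5, 3, 16]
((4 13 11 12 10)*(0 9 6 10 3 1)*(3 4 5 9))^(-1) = (0 1 3)(4 12 11 13)(5 10 6 9)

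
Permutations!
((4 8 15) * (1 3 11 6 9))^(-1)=((1 3 11 6 9)(4 8 15))^(-1)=(1 9 6 11 3)(4 15 8)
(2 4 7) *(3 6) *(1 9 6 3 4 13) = (1 9 6 4 7 2 13) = [0, 9, 13, 3, 7, 5, 4, 2, 8, 6, 10, 11, 12, 1]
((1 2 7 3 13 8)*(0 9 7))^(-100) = ((0 9 7 3 13 8 1 2))^(-100) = (0 13)(1 7)(2 3)(8 9)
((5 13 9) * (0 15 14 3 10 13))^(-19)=((0 15 14 3 10 13 9 5))^(-19)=(0 13 14 5 10 15 9 3)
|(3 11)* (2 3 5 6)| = |(2 3 11 5 6)| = 5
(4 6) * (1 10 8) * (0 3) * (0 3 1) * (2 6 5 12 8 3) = [1, 10, 6, 2, 5, 12, 4, 7, 0, 9, 3, 11, 8] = (0 1 10 3 2 6 4 5 12 8)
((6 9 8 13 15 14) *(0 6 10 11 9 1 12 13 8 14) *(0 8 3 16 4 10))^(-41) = (0 6 1 12 13 15 8 3 16 4 10 11 9 14)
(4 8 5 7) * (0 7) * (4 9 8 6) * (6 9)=(0 7 6 4 9 8 5)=[7, 1, 2, 3, 9, 0, 4, 6, 5, 8]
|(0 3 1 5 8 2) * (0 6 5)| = 12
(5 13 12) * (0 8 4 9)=[8, 1, 2, 3, 9, 13, 6, 7, 4, 0, 10, 11, 5, 12]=(0 8 4 9)(5 13 12)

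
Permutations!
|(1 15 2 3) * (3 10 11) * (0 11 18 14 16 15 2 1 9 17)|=35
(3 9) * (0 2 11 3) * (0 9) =(0 2 11 3) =[2, 1, 11, 0, 4, 5, 6, 7, 8, 9, 10, 3]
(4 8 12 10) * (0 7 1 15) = (0 7 1 15)(4 8 12 10) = [7, 15, 2, 3, 8, 5, 6, 1, 12, 9, 4, 11, 10, 13, 14, 0]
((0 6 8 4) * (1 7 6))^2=(0 7 8)(1 6 4)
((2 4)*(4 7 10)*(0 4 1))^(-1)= ((0 4 2 7 10 1))^(-1)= (0 1 10 7 2 4)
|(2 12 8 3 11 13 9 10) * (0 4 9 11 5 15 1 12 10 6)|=12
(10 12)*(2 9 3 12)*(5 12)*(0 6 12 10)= [6, 1, 9, 5, 4, 10, 12, 7, 8, 3, 2, 11, 0]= (0 6 12)(2 9 3 5 10)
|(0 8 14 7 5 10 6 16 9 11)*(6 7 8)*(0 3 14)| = 24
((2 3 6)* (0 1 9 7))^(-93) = ((0 1 9 7)(2 3 6))^(-93) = (0 7 9 1)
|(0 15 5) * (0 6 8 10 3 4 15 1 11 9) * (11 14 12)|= |(0 1 14 12 11 9)(3 4 15 5 6 8 10)|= 42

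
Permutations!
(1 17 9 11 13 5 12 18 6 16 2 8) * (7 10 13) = [0, 17, 8, 3, 4, 12, 16, 10, 1, 11, 13, 7, 18, 5, 14, 15, 2, 9, 6] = (1 17 9 11 7 10 13 5 12 18 6 16 2 8)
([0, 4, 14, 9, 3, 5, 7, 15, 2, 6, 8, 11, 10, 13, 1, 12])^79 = (1 12 3 8 6 14 15 4 10 9 2 7)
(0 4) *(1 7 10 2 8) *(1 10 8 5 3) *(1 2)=(0 4)(1 7 8 10)(2 5 3)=[4, 7, 5, 2, 0, 3, 6, 8, 10, 9, 1]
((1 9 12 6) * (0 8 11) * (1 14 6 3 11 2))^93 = (0 12 2 11 9 8 3 1)(6 14)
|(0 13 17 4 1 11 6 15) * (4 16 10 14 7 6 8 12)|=|(0 13 17 16 10 14 7 6 15)(1 11 8 12 4)|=45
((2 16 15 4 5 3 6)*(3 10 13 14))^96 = ((2 16 15 4 5 10 13 14 3 6))^96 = (2 13 15 3 5)(4 6 10 16 14)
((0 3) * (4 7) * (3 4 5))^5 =(7)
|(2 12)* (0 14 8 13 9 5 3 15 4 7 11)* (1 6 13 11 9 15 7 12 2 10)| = |(0 14 8 11)(1 6 13 15 4 12 10)(3 7 9 5)| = 28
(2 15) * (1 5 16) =[0, 5, 15, 3, 4, 16, 6, 7, 8, 9, 10, 11, 12, 13, 14, 2, 1] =(1 5 16)(2 15)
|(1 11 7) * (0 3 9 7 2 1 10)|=15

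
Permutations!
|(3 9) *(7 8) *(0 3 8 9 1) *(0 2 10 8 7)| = |(0 3 1 2 10 8)(7 9)| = 6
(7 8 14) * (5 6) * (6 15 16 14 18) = (5 15 16 14 7 8 18 6) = [0, 1, 2, 3, 4, 15, 5, 8, 18, 9, 10, 11, 12, 13, 7, 16, 14, 17, 6]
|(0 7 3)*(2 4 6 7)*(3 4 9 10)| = |(0 2 9 10 3)(4 6 7)| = 15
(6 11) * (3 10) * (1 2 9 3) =(1 2 9 3 10)(6 11) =[0, 2, 9, 10, 4, 5, 11, 7, 8, 3, 1, 6]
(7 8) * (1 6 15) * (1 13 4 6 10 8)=[0, 10, 2, 3, 6, 5, 15, 1, 7, 9, 8, 11, 12, 4, 14, 13]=(1 10 8 7)(4 6 15 13)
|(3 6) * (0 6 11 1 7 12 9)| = 8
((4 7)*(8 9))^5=((4 7)(8 9))^5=(4 7)(8 9)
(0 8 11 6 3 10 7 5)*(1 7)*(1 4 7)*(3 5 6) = [8, 1, 2, 10, 7, 0, 5, 6, 11, 9, 4, 3] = (0 8 11 3 10 4 7 6 5)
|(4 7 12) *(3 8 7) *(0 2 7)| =|(0 2 7 12 4 3 8)| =7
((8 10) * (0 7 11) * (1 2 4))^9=(11)(8 10)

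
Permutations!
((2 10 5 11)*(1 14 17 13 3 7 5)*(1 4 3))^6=((1 14 17 13)(2 10 4 3 7 5 11))^6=(1 17)(2 11 5 7 3 4 10)(13 14)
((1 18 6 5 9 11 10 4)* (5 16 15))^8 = ((1 18 6 16 15 5 9 11 10 4))^8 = (1 10 9 15 6)(4 11 5 16 18)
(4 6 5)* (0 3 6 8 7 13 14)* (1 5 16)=(0 3 6 16 1 5 4 8 7 13 14)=[3, 5, 2, 6, 8, 4, 16, 13, 7, 9, 10, 11, 12, 14, 0, 15, 1]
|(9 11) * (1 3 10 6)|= 4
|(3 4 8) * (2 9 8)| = |(2 9 8 3 4)| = 5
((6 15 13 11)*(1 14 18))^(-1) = ((1 14 18)(6 15 13 11))^(-1) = (1 18 14)(6 11 13 15)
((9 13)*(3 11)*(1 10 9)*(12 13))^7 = (1 9 13 10 12)(3 11) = ((1 10 9 12 13)(3 11))^7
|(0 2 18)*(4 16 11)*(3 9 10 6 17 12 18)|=9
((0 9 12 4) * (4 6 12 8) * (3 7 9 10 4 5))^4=(12)(0 10 4)(3 5 8 9 7)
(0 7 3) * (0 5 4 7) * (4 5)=[0, 1, 2, 4, 7, 5, 6, 3]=(3 4 7)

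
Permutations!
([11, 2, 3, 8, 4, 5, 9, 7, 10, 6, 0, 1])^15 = [11, 2, 3, 8, 4, 5, 9, 7, 10, 6, 0, 1]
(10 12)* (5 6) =[0, 1, 2, 3, 4, 6, 5, 7, 8, 9, 12, 11, 10] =(5 6)(10 12)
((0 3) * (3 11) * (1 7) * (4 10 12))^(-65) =((0 11 3)(1 7)(4 10 12))^(-65) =(0 11 3)(1 7)(4 10 12)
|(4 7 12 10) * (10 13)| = 5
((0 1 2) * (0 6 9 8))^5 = ((0 1 2 6 9 8))^5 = (0 8 9 6 2 1)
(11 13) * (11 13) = (13) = [0, 1, 2, 3, 4, 5, 6, 7, 8, 9, 10, 11, 12, 13]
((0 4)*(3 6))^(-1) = ((0 4)(3 6))^(-1) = (0 4)(3 6)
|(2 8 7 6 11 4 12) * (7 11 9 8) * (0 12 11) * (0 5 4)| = |(0 12 2 7 6 9 8 5 4 11)| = 10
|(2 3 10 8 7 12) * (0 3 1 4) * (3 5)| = 10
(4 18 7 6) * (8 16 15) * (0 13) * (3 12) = (0 13)(3 12)(4 18 7 6)(8 16 15) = [13, 1, 2, 12, 18, 5, 4, 6, 16, 9, 10, 11, 3, 0, 14, 8, 15, 17, 7]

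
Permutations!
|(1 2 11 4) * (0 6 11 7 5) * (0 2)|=15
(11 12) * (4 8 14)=[0, 1, 2, 3, 8, 5, 6, 7, 14, 9, 10, 12, 11, 13, 4]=(4 8 14)(11 12)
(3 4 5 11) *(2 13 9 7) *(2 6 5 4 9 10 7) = [0, 1, 13, 9, 4, 11, 5, 6, 8, 2, 7, 3, 12, 10] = (2 13 10 7 6 5 11 3 9)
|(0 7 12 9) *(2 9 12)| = |(12)(0 7 2 9)| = 4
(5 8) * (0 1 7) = [1, 7, 2, 3, 4, 8, 6, 0, 5] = (0 1 7)(5 8)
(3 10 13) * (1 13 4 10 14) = (1 13 3 14)(4 10) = [0, 13, 2, 14, 10, 5, 6, 7, 8, 9, 4, 11, 12, 3, 1]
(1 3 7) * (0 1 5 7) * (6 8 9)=(0 1 3)(5 7)(6 8 9)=[1, 3, 2, 0, 4, 7, 8, 5, 9, 6]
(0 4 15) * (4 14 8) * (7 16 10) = [14, 1, 2, 3, 15, 5, 6, 16, 4, 9, 7, 11, 12, 13, 8, 0, 10] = (0 14 8 4 15)(7 16 10)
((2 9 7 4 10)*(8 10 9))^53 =((2 8 10)(4 9 7))^53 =(2 10 8)(4 7 9)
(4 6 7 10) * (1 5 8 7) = (1 5 8 7 10 4 6) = [0, 5, 2, 3, 6, 8, 1, 10, 7, 9, 4]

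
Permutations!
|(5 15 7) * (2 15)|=|(2 15 7 5)|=4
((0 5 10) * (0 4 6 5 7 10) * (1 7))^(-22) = (0 5 6 4 10 7 1)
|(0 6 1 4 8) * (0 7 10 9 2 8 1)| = |(0 6)(1 4)(2 8 7 10 9)| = 10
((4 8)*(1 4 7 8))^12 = (8)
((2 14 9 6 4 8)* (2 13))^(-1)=((2 14 9 6 4 8 13))^(-1)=(2 13 8 4 6 9 14)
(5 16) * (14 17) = [0, 1, 2, 3, 4, 16, 6, 7, 8, 9, 10, 11, 12, 13, 17, 15, 5, 14] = (5 16)(14 17)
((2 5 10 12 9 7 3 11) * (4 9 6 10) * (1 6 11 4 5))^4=(1 11 10)(2 12 6)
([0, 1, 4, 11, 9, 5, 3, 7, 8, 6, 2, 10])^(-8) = (2 10 11 3 6 9 4)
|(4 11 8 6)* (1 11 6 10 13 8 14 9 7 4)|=21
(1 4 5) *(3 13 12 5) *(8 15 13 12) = (1 4 3 12 5)(8 15 13) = [0, 4, 2, 12, 3, 1, 6, 7, 15, 9, 10, 11, 5, 8, 14, 13]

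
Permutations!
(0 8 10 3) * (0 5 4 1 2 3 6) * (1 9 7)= [8, 2, 3, 5, 9, 4, 0, 1, 10, 7, 6]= (0 8 10 6)(1 2 3 5 4 9 7)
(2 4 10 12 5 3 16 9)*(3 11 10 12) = (2 4 12 5 11 10 3 16 9) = [0, 1, 4, 16, 12, 11, 6, 7, 8, 2, 3, 10, 5, 13, 14, 15, 9]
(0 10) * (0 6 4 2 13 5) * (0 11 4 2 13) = (0 10 6 2)(4 13 5 11) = [10, 1, 0, 3, 13, 11, 2, 7, 8, 9, 6, 4, 12, 5]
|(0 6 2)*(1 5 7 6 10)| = 7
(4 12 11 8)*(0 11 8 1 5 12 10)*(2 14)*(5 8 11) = (0 5 12 11 1 8 4 10)(2 14) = [5, 8, 14, 3, 10, 12, 6, 7, 4, 9, 0, 1, 11, 13, 2]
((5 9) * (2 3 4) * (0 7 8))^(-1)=((0 7 8)(2 3 4)(5 9))^(-1)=(0 8 7)(2 4 3)(5 9)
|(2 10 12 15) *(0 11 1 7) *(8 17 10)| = |(0 11 1 7)(2 8 17 10 12 15)| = 12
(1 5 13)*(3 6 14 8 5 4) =[0, 4, 2, 6, 3, 13, 14, 7, 5, 9, 10, 11, 12, 1, 8] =(1 4 3 6 14 8 5 13)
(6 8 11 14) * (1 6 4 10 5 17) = [0, 6, 2, 3, 10, 17, 8, 7, 11, 9, 5, 14, 12, 13, 4, 15, 16, 1] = (1 6 8 11 14 4 10 5 17)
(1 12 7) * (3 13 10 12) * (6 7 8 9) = [0, 3, 2, 13, 4, 5, 7, 1, 9, 6, 12, 11, 8, 10] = (1 3 13 10 12 8 9 6 7)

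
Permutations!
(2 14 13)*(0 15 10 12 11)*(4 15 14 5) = (0 14 13 2 5 4 15 10 12 11) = [14, 1, 5, 3, 15, 4, 6, 7, 8, 9, 12, 0, 11, 2, 13, 10]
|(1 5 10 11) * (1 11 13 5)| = |(5 10 13)| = 3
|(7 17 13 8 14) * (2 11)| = 10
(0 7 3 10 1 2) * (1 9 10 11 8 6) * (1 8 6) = (0 7 3 11 6 8 1 2)(9 10) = [7, 2, 0, 11, 4, 5, 8, 3, 1, 10, 9, 6]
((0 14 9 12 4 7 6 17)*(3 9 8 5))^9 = (0 6 4 9 5 14 17 7 12 3 8)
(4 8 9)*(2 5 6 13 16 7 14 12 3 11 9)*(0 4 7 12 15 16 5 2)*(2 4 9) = (0 9 7 14 15 16 12 3 11 2 4 8)(5 6 13) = [9, 1, 4, 11, 8, 6, 13, 14, 0, 7, 10, 2, 3, 5, 15, 16, 12]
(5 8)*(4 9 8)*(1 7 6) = (1 7 6)(4 9 8 5) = [0, 7, 2, 3, 9, 4, 1, 6, 5, 8]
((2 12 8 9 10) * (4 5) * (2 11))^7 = (2 12 8 9 10 11)(4 5)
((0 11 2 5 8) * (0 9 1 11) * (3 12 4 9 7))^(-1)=((1 11 2 5 8 7 3 12 4 9))^(-1)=(1 9 4 12 3 7 8 5 2 11)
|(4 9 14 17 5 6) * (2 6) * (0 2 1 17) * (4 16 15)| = |(0 2 6 16 15 4 9 14)(1 17 5)| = 24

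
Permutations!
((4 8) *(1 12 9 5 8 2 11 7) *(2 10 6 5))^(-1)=(1 7 11 2 9 12)(4 8 5 6 10)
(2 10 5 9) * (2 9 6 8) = (2 10 5 6 8) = [0, 1, 10, 3, 4, 6, 8, 7, 2, 9, 5]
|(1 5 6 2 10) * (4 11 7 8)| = 20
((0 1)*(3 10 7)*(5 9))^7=((0 1)(3 10 7)(5 9))^7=(0 1)(3 10 7)(5 9)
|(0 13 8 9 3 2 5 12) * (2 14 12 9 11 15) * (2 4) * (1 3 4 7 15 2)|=12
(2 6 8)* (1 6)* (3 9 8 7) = (1 6 7 3 9 8 2) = [0, 6, 1, 9, 4, 5, 7, 3, 2, 8]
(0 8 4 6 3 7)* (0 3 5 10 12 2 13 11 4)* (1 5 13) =(0 8)(1 5 10 12 2)(3 7)(4 6 13 11) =[8, 5, 1, 7, 6, 10, 13, 3, 0, 9, 12, 4, 2, 11]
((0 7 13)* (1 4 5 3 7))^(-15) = (0 13 7 3 5 4 1)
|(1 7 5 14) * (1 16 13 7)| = 5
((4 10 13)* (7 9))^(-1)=(4 13 10)(7 9)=((4 10 13)(7 9))^(-1)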